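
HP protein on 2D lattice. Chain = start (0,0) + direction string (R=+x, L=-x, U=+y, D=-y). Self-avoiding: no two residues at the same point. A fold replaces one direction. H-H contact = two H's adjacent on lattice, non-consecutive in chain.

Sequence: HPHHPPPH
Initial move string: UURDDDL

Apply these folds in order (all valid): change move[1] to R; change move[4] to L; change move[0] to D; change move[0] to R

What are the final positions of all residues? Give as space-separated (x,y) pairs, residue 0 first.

Initial moves: UURDDDL
Fold: move[1]->R => URRDDDL (positions: [(0, 0), (0, 1), (1, 1), (2, 1), (2, 0), (2, -1), (2, -2), (1, -2)])
Fold: move[4]->L => URRDLDL (positions: [(0, 0), (0, 1), (1, 1), (2, 1), (2, 0), (1, 0), (1, -1), (0, -1)])
Fold: move[0]->D => DRRDLDL (positions: [(0, 0), (0, -1), (1, -1), (2, -1), (2, -2), (1, -2), (1, -3), (0, -3)])
Fold: move[0]->R => RRRDLDL (positions: [(0, 0), (1, 0), (2, 0), (3, 0), (3, -1), (2, -1), (2, -2), (1, -2)])

Answer: (0,0) (1,0) (2,0) (3,0) (3,-1) (2,-1) (2,-2) (1,-2)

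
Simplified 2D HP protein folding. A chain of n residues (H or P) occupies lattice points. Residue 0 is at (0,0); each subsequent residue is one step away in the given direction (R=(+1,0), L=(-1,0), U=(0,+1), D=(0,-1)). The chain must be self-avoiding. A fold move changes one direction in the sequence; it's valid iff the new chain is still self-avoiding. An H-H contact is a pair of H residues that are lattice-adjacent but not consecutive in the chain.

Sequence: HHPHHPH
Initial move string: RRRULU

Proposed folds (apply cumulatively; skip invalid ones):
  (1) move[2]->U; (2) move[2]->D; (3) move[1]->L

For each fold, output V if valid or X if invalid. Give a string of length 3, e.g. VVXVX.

Answer: VXX

Derivation:
Initial: RRRULU -> [(0, 0), (1, 0), (2, 0), (3, 0), (3, 1), (2, 1), (2, 2)]
Fold 1: move[2]->U => RRUULU VALID
Fold 2: move[2]->D => RRDULU INVALID (collision), skipped
Fold 3: move[1]->L => RLUULU INVALID (collision), skipped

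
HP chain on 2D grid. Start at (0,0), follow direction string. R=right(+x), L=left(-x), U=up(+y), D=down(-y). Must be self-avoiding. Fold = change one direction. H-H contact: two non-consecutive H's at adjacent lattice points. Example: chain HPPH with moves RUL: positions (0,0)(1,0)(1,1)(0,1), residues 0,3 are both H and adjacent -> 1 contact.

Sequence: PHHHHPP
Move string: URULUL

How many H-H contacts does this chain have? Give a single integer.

Answer: 1

Derivation:
Positions: [(0, 0), (0, 1), (1, 1), (1, 2), (0, 2), (0, 3), (-1, 3)]
H-H contact: residue 1 @(0,1) - residue 4 @(0, 2)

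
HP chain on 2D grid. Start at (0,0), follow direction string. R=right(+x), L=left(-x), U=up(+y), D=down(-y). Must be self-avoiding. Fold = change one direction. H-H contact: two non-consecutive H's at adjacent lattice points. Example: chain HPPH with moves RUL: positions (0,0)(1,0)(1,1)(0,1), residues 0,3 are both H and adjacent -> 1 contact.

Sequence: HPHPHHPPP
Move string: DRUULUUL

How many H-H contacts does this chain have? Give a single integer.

Answer: 1

Derivation:
Positions: [(0, 0), (0, -1), (1, -1), (1, 0), (1, 1), (0, 1), (0, 2), (0, 3), (-1, 3)]
H-H contact: residue 0 @(0,0) - residue 5 @(0, 1)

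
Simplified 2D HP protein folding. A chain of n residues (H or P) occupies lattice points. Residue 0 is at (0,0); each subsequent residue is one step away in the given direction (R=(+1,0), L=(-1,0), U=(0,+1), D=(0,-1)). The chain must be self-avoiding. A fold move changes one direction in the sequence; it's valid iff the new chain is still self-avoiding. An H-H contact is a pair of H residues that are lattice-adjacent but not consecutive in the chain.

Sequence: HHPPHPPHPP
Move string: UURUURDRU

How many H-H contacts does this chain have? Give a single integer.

Positions: [(0, 0), (0, 1), (0, 2), (1, 2), (1, 3), (1, 4), (2, 4), (2, 3), (3, 3), (3, 4)]
H-H contact: residue 4 @(1,3) - residue 7 @(2, 3)

Answer: 1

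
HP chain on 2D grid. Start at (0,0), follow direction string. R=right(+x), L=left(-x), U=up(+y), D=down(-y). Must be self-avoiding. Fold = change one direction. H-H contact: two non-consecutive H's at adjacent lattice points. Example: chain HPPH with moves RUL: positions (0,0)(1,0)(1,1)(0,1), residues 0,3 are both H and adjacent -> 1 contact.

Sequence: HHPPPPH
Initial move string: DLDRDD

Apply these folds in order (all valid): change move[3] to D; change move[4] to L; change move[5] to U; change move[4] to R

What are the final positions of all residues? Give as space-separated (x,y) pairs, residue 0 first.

Answer: (0,0) (0,-1) (-1,-1) (-1,-2) (-1,-3) (0,-3) (0,-2)

Derivation:
Initial moves: DLDRDD
Fold: move[3]->D => DLDDDD (positions: [(0, 0), (0, -1), (-1, -1), (-1, -2), (-1, -3), (-1, -4), (-1, -5)])
Fold: move[4]->L => DLDDLD (positions: [(0, 0), (0, -1), (-1, -1), (-1, -2), (-1, -3), (-2, -3), (-2, -4)])
Fold: move[5]->U => DLDDLU (positions: [(0, 0), (0, -1), (-1, -1), (-1, -2), (-1, -3), (-2, -3), (-2, -2)])
Fold: move[4]->R => DLDDRU (positions: [(0, 0), (0, -1), (-1, -1), (-1, -2), (-1, -3), (0, -3), (0, -2)])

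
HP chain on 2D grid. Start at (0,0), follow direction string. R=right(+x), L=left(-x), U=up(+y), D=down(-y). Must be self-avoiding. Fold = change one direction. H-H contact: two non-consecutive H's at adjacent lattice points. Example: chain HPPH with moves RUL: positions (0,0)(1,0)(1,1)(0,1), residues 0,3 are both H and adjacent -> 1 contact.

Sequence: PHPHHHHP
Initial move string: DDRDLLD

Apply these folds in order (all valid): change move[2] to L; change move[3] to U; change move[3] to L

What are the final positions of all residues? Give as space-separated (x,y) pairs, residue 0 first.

Initial moves: DDRDLLD
Fold: move[2]->L => DDLDLLD (positions: [(0, 0), (0, -1), (0, -2), (-1, -2), (-1, -3), (-2, -3), (-3, -3), (-3, -4)])
Fold: move[3]->U => DDLULLD (positions: [(0, 0), (0, -1), (0, -2), (-1, -2), (-1, -1), (-2, -1), (-3, -1), (-3, -2)])
Fold: move[3]->L => DDLLLLD (positions: [(0, 0), (0, -1), (0, -2), (-1, -2), (-2, -2), (-3, -2), (-4, -2), (-4, -3)])

Answer: (0,0) (0,-1) (0,-2) (-1,-2) (-2,-2) (-3,-2) (-4,-2) (-4,-3)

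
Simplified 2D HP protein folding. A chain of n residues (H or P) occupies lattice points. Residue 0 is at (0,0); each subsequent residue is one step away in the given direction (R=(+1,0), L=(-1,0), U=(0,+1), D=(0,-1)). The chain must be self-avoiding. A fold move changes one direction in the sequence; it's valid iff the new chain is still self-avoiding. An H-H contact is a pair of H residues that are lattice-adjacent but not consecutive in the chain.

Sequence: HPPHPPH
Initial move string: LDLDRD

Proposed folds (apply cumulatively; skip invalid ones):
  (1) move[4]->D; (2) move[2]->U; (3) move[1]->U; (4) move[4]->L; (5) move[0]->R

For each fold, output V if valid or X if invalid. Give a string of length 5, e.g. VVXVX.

Initial: LDLDRD -> [(0, 0), (-1, 0), (-1, -1), (-2, -1), (-2, -2), (-1, -2), (-1, -3)]
Fold 1: move[4]->D => LDLDDD VALID
Fold 2: move[2]->U => LDUDDD INVALID (collision), skipped
Fold 3: move[1]->U => LULDDD VALID
Fold 4: move[4]->L => LULDLD VALID
Fold 5: move[0]->R => RULDLD INVALID (collision), skipped

Answer: VXVVX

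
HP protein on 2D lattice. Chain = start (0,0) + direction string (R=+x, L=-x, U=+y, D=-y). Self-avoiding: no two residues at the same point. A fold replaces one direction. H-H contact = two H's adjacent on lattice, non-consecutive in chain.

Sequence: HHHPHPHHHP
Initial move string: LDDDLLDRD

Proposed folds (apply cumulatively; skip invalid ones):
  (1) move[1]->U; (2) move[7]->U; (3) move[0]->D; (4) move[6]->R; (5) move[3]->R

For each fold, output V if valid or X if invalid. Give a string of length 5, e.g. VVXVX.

Answer: XXVXX

Derivation:
Initial: LDDDLLDRD -> [(0, 0), (-1, 0), (-1, -1), (-1, -2), (-1, -3), (-2, -3), (-3, -3), (-3, -4), (-2, -4), (-2, -5)]
Fold 1: move[1]->U => LUDDLLDRD INVALID (collision), skipped
Fold 2: move[7]->U => LDDDLLDUD INVALID (collision), skipped
Fold 3: move[0]->D => DDDDLLDRD VALID
Fold 4: move[6]->R => DDDDLLRRD INVALID (collision), skipped
Fold 5: move[3]->R => DDDRLLDRD INVALID (collision), skipped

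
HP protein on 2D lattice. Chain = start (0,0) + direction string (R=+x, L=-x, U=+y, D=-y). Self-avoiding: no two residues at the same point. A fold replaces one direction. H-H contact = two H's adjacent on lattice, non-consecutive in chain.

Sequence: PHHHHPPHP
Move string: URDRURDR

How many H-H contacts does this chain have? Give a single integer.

Positions: [(0, 0), (0, 1), (1, 1), (1, 0), (2, 0), (2, 1), (3, 1), (3, 0), (4, 0)]
H-H contact: residue 4 @(2,0) - residue 7 @(3, 0)

Answer: 1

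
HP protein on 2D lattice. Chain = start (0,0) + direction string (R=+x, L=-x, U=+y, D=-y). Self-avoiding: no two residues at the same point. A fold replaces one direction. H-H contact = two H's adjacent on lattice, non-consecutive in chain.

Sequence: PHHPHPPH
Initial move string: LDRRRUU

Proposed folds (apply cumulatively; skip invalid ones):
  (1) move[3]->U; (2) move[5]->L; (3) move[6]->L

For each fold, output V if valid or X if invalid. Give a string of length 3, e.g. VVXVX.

Answer: XXV

Derivation:
Initial: LDRRRUU -> [(0, 0), (-1, 0), (-1, -1), (0, -1), (1, -1), (2, -1), (2, 0), (2, 1)]
Fold 1: move[3]->U => LDRURUU INVALID (collision), skipped
Fold 2: move[5]->L => LDRRRLU INVALID (collision), skipped
Fold 3: move[6]->L => LDRRRUL VALID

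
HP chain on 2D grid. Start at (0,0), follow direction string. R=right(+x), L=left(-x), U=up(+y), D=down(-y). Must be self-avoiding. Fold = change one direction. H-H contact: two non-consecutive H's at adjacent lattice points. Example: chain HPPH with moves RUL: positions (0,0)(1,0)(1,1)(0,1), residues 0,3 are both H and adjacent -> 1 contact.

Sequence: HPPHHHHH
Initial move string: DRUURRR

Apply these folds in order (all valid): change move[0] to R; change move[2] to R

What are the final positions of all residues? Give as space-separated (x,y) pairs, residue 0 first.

Answer: (0,0) (1,0) (2,0) (3,0) (3,1) (4,1) (5,1) (6,1)

Derivation:
Initial moves: DRUURRR
Fold: move[0]->R => RRUURRR (positions: [(0, 0), (1, 0), (2, 0), (2, 1), (2, 2), (3, 2), (4, 2), (5, 2)])
Fold: move[2]->R => RRRURRR (positions: [(0, 0), (1, 0), (2, 0), (3, 0), (3, 1), (4, 1), (5, 1), (6, 1)])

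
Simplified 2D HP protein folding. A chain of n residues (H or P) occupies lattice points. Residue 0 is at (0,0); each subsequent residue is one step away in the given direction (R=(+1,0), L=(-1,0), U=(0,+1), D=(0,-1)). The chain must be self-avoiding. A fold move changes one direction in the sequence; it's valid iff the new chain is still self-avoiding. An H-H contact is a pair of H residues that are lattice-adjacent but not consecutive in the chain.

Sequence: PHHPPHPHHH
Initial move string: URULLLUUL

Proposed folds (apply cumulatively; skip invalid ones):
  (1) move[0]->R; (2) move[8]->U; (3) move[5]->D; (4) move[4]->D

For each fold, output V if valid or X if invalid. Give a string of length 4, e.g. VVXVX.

Initial: URULLLUUL -> [(0, 0), (0, 1), (1, 1), (1, 2), (0, 2), (-1, 2), (-2, 2), (-2, 3), (-2, 4), (-3, 4)]
Fold 1: move[0]->R => RRULLLUUL VALID
Fold 2: move[8]->U => RRULLLUUU VALID
Fold 3: move[5]->D => RRULLDUUU INVALID (collision), skipped
Fold 4: move[4]->D => RRULDLUUU INVALID (collision), skipped

Answer: VVXX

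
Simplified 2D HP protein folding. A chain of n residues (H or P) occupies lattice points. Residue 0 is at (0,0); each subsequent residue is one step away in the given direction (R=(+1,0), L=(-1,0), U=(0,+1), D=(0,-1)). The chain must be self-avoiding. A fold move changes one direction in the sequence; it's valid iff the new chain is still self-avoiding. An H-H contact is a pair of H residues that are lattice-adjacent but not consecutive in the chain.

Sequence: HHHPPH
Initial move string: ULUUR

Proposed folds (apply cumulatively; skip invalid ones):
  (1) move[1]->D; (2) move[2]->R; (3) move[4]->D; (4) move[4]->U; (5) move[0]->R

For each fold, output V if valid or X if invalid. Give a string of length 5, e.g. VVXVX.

Initial: ULUUR -> [(0, 0), (0, 1), (-1, 1), (-1, 2), (-1, 3), (0, 3)]
Fold 1: move[1]->D => UDUUR INVALID (collision), skipped
Fold 2: move[2]->R => ULRUR INVALID (collision), skipped
Fold 3: move[4]->D => ULUUD INVALID (collision), skipped
Fold 4: move[4]->U => ULUUU VALID
Fold 5: move[0]->R => RLUUU INVALID (collision), skipped

Answer: XXXVX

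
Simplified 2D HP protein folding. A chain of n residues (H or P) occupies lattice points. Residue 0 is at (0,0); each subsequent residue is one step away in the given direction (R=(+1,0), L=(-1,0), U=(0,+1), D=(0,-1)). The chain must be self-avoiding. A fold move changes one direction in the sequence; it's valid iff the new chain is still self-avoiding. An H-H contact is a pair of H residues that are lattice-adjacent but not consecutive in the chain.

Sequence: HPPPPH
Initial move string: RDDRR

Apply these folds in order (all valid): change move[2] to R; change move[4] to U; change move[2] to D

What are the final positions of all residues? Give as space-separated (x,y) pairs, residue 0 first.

Answer: (0,0) (1,0) (1,-1) (1,-2) (2,-2) (2,-1)

Derivation:
Initial moves: RDDRR
Fold: move[2]->R => RDRRR (positions: [(0, 0), (1, 0), (1, -1), (2, -1), (3, -1), (4, -1)])
Fold: move[4]->U => RDRRU (positions: [(0, 0), (1, 0), (1, -1), (2, -1), (3, -1), (3, 0)])
Fold: move[2]->D => RDDRU (positions: [(0, 0), (1, 0), (1, -1), (1, -2), (2, -2), (2, -1)])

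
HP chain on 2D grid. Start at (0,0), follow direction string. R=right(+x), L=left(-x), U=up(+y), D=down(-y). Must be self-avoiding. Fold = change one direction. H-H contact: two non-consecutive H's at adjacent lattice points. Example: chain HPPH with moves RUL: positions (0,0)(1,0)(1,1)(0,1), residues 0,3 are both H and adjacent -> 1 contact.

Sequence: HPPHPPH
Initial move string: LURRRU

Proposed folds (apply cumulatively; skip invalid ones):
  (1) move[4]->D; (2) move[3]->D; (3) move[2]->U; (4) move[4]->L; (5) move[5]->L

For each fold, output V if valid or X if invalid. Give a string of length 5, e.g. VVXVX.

Initial: LURRRU -> [(0, 0), (-1, 0), (-1, 1), (0, 1), (1, 1), (2, 1), (2, 2)]
Fold 1: move[4]->D => LURRDU INVALID (collision), skipped
Fold 2: move[3]->D => LURDRU INVALID (collision), skipped
Fold 3: move[2]->U => LUURRU VALID
Fold 4: move[4]->L => LUURLU INVALID (collision), skipped
Fold 5: move[5]->L => LUURRL INVALID (collision), skipped

Answer: XXVXX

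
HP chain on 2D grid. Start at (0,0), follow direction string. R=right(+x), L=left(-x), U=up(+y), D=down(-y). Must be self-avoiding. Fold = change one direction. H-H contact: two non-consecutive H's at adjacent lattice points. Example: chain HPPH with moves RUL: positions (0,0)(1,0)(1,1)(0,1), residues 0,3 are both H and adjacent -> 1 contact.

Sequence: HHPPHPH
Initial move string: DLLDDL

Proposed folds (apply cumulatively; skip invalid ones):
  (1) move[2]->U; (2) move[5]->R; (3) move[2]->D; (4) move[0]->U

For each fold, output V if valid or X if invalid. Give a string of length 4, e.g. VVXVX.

Initial: DLLDDL -> [(0, 0), (0, -1), (-1, -1), (-2, -1), (-2, -2), (-2, -3), (-3, -3)]
Fold 1: move[2]->U => DLUDDL INVALID (collision), skipped
Fold 2: move[5]->R => DLLDDR VALID
Fold 3: move[2]->D => DLDDDR VALID
Fold 4: move[0]->U => ULDDDR VALID

Answer: XVVV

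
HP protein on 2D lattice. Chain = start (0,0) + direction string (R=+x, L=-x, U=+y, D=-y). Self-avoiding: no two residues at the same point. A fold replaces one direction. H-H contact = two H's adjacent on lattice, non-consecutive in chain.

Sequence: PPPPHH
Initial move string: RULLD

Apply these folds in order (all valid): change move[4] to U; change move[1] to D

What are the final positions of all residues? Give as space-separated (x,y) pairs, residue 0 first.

Initial moves: RULLD
Fold: move[4]->U => RULLU (positions: [(0, 0), (1, 0), (1, 1), (0, 1), (-1, 1), (-1, 2)])
Fold: move[1]->D => RDLLU (positions: [(0, 0), (1, 0), (1, -1), (0, -1), (-1, -1), (-1, 0)])

Answer: (0,0) (1,0) (1,-1) (0,-1) (-1,-1) (-1,0)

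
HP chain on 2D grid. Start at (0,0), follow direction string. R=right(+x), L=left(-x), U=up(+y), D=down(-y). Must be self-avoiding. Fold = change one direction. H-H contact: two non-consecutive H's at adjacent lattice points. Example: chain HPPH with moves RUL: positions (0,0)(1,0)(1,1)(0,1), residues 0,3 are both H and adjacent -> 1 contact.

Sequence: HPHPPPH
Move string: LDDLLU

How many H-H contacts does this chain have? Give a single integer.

Positions: [(0, 0), (-1, 0), (-1, -1), (-1, -2), (-2, -2), (-3, -2), (-3, -1)]
No H-H contacts found.

Answer: 0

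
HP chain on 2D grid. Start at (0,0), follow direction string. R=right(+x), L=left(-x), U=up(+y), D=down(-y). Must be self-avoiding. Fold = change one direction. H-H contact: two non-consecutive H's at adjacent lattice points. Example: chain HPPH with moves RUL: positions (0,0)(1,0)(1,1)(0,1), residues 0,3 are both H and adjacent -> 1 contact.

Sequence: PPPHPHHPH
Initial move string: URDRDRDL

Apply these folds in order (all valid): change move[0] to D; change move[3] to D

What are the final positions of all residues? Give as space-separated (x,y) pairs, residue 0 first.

Initial moves: URDRDRDL
Fold: move[0]->D => DRDRDRDL (positions: [(0, 0), (0, -1), (1, -1), (1, -2), (2, -2), (2, -3), (3, -3), (3, -4), (2, -4)])
Fold: move[3]->D => DRDDDRDL (positions: [(0, 0), (0, -1), (1, -1), (1, -2), (1, -3), (1, -4), (2, -4), (2, -5), (1, -5)])

Answer: (0,0) (0,-1) (1,-1) (1,-2) (1,-3) (1,-4) (2,-4) (2,-5) (1,-5)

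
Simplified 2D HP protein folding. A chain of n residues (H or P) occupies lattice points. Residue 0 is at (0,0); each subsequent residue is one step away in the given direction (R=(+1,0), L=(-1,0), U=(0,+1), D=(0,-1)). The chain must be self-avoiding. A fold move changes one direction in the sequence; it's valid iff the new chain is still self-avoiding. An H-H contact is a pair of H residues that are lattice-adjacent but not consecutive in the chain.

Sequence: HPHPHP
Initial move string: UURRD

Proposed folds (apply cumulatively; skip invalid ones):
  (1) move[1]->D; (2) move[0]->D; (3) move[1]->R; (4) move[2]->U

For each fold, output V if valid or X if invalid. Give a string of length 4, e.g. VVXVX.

Initial: UURRD -> [(0, 0), (0, 1), (0, 2), (1, 2), (2, 2), (2, 1)]
Fold 1: move[1]->D => UDRRD INVALID (collision), skipped
Fold 2: move[0]->D => DURRD INVALID (collision), skipped
Fold 3: move[1]->R => URRRD VALID
Fold 4: move[2]->U => URURD VALID

Answer: XXVV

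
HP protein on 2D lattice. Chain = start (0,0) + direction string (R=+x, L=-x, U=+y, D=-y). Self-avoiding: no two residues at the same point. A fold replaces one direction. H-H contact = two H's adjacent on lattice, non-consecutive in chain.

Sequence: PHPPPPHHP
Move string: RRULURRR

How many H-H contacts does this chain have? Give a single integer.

Answer: 0

Derivation:
Positions: [(0, 0), (1, 0), (2, 0), (2, 1), (1, 1), (1, 2), (2, 2), (3, 2), (4, 2)]
No H-H contacts found.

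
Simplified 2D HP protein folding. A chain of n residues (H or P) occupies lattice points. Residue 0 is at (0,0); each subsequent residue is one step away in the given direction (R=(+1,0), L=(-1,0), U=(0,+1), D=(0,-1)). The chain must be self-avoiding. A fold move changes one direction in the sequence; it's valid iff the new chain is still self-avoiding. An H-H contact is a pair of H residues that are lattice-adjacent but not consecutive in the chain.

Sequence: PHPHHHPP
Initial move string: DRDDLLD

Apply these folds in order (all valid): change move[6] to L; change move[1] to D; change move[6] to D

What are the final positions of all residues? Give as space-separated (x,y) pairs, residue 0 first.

Answer: (0,0) (0,-1) (0,-2) (0,-3) (0,-4) (-1,-4) (-2,-4) (-2,-5)

Derivation:
Initial moves: DRDDLLD
Fold: move[6]->L => DRDDLLL (positions: [(0, 0), (0, -1), (1, -1), (1, -2), (1, -3), (0, -3), (-1, -3), (-2, -3)])
Fold: move[1]->D => DDDDLLL (positions: [(0, 0), (0, -1), (0, -2), (0, -3), (0, -4), (-1, -4), (-2, -4), (-3, -4)])
Fold: move[6]->D => DDDDLLD (positions: [(0, 0), (0, -1), (0, -2), (0, -3), (0, -4), (-1, -4), (-2, -4), (-2, -5)])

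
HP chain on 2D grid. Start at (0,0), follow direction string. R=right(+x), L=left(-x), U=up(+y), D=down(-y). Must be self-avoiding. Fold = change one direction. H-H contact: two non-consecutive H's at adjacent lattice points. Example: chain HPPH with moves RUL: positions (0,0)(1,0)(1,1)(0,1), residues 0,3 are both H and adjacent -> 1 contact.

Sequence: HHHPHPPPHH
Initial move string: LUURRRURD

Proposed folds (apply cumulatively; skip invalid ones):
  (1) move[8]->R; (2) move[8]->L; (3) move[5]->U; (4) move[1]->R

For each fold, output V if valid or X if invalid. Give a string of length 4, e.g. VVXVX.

Answer: VXVX

Derivation:
Initial: LUURRRURD -> [(0, 0), (-1, 0), (-1, 1), (-1, 2), (0, 2), (1, 2), (2, 2), (2, 3), (3, 3), (3, 2)]
Fold 1: move[8]->R => LUURRRURR VALID
Fold 2: move[8]->L => LUURRRURL INVALID (collision), skipped
Fold 3: move[5]->U => LUURRUURR VALID
Fold 4: move[1]->R => LRURRUURR INVALID (collision), skipped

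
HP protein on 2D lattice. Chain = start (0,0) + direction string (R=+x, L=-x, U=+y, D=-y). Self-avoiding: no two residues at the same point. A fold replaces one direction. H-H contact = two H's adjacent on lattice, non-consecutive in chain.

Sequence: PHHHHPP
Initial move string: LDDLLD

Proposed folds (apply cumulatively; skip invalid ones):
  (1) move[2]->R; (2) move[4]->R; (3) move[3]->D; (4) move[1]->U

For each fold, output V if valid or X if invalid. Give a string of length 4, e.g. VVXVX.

Initial: LDDLLD -> [(0, 0), (-1, 0), (-1, -1), (-1, -2), (-2, -2), (-3, -2), (-3, -3)]
Fold 1: move[2]->R => LDRLLD INVALID (collision), skipped
Fold 2: move[4]->R => LDDLRD INVALID (collision), skipped
Fold 3: move[3]->D => LDDDLD VALID
Fold 4: move[1]->U => LUDDLD INVALID (collision), skipped

Answer: XXVX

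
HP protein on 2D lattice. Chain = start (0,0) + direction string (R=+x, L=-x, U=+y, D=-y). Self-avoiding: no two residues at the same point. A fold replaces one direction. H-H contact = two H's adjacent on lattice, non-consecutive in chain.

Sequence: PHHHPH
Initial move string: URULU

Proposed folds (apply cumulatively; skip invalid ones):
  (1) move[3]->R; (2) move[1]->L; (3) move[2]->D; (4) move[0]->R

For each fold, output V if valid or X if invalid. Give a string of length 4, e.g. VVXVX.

Initial: URULU -> [(0, 0), (0, 1), (1, 1), (1, 2), (0, 2), (0, 3)]
Fold 1: move[3]->R => URURU VALID
Fold 2: move[1]->L => ULURU VALID
Fold 3: move[2]->D => ULDRU INVALID (collision), skipped
Fold 4: move[0]->R => RLURU INVALID (collision), skipped

Answer: VVXX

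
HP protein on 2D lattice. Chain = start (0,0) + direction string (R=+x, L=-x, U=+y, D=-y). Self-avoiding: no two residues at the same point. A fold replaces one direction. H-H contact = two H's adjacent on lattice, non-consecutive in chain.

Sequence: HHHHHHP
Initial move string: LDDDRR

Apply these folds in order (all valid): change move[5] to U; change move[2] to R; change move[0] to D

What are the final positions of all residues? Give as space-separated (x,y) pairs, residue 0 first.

Initial moves: LDDDRR
Fold: move[5]->U => LDDDRU (positions: [(0, 0), (-1, 0), (-1, -1), (-1, -2), (-1, -3), (0, -3), (0, -2)])
Fold: move[2]->R => LDRDRU (positions: [(0, 0), (-1, 0), (-1, -1), (0, -1), (0, -2), (1, -2), (1, -1)])
Fold: move[0]->D => DDRDRU (positions: [(0, 0), (0, -1), (0, -2), (1, -2), (1, -3), (2, -3), (2, -2)])

Answer: (0,0) (0,-1) (0,-2) (1,-2) (1,-3) (2,-3) (2,-2)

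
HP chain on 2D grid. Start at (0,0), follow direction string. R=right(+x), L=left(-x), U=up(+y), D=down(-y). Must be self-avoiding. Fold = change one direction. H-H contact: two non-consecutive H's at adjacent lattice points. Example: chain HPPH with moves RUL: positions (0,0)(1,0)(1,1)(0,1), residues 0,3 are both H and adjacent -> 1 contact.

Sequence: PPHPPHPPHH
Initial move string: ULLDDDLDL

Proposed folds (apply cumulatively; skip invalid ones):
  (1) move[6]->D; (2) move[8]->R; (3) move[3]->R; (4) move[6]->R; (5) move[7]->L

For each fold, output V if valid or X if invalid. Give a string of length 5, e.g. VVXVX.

Answer: VVXVX

Derivation:
Initial: ULLDDDLDL -> [(0, 0), (0, 1), (-1, 1), (-2, 1), (-2, 0), (-2, -1), (-2, -2), (-3, -2), (-3, -3), (-4, -3)]
Fold 1: move[6]->D => ULLDDDDDL VALID
Fold 2: move[8]->R => ULLDDDDDR VALID
Fold 3: move[3]->R => ULLRDDDDR INVALID (collision), skipped
Fold 4: move[6]->R => ULLDDDRDR VALID
Fold 5: move[7]->L => ULLDDDRLR INVALID (collision), skipped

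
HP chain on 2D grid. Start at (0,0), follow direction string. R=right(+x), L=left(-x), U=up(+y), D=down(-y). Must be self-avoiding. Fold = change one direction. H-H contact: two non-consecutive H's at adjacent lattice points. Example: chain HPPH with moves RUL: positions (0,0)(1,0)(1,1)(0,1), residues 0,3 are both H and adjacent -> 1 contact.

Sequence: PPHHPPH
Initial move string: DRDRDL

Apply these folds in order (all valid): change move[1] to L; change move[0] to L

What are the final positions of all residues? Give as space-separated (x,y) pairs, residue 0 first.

Initial moves: DRDRDL
Fold: move[1]->L => DLDRDL (positions: [(0, 0), (0, -1), (-1, -1), (-1, -2), (0, -2), (0, -3), (-1, -3)])
Fold: move[0]->L => LLDRDL (positions: [(0, 0), (-1, 0), (-2, 0), (-2, -1), (-1, -1), (-1, -2), (-2, -2)])

Answer: (0,0) (-1,0) (-2,0) (-2,-1) (-1,-1) (-1,-2) (-2,-2)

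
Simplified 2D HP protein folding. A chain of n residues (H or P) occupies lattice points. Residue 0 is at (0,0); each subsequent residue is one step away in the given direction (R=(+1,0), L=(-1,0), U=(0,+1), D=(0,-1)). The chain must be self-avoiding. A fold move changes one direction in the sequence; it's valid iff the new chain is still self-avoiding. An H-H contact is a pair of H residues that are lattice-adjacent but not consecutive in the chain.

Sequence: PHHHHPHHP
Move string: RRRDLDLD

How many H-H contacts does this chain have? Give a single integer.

Answer: 0

Derivation:
Positions: [(0, 0), (1, 0), (2, 0), (3, 0), (3, -1), (2, -1), (2, -2), (1, -2), (1, -3)]
No H-H contacts found.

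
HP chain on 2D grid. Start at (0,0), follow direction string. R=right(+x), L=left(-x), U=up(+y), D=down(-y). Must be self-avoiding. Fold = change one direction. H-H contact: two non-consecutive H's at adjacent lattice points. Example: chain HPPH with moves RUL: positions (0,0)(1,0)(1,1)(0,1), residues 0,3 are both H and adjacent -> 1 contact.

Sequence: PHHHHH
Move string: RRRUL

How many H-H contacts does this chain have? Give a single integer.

Answer: 1

Derivation:
Positions: [(0, 0), (1, 0), (2, 0), (3, 0), (3, 1), (2, 1)]
H-H contact: residue 2 @(2,0) - residue 5 @(2, 1)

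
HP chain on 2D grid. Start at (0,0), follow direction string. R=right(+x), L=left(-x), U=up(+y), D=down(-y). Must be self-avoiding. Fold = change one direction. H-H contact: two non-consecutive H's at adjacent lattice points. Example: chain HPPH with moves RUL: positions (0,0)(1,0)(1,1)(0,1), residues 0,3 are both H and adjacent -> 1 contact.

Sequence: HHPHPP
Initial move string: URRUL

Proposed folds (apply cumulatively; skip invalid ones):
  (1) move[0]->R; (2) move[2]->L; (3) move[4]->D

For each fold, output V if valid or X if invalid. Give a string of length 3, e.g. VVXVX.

Answer: VXX

Derivation:
Initial: URRUL -> [(0, 0), (0, 1), (1, 1), (2, 1), (2, 2), (1, 2)]
Fold 1: move[0]->R => RRRUL VALID
Fold 2: move[2]->L => RRLUL INVALID (collision), skipped
Fold 3: move[4]->D => RRRUD INVALID (collision), skipped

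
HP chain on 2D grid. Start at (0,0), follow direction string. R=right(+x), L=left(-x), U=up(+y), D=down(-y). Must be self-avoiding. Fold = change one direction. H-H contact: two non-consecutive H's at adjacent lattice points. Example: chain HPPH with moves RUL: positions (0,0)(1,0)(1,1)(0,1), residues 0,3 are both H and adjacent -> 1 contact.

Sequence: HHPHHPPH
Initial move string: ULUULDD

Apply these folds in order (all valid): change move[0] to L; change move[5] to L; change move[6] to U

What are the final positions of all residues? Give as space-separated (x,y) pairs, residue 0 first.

Initial moves: ULUULDD
Fold: move[0]->L => LLUULDD (positions: [(0, 0), (-1, 0), (-2, 0), (-2, 1), (-2, 2), (-3, 2), (-3, 1), (-3, 0)])
Fold: move[5]->L => LLUULLD (positions: [(0, 0), (-1, 0), (-2, 0), (-2, 1), (-2, 2), (-3, 2), (-4, 2), (-4, 1)])
Fold: move[6]->U => LLUULLU (positions: [(0, 0), (-1, 0), (-2, 0), (-2, 1), (-2, 2), (-3, 2), (-4, 2), (-4, 3)])

Answer: (0,0) (-1,0) (-2,0) (-2,1) (-2,2) (-3,2) (-4,2) (-4,3)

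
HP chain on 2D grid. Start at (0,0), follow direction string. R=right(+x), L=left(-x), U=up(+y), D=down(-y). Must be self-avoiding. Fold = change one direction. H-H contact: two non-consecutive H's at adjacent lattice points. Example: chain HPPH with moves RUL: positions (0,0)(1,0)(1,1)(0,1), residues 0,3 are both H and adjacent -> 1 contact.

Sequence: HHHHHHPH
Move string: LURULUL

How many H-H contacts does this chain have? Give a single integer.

Answer: 2

Derivation:
Positions: [(0, 0), (-1, 0), (-1, 1), (0, 1), (0, 2), (-1, 2), (-1, 3), (-2, 3)]
H-H contact: residue 0 @(0,0) - residue 3 @(0, 1)
H-H contact: residue 2 @(-1,1) - residue 5 @(-1, 2)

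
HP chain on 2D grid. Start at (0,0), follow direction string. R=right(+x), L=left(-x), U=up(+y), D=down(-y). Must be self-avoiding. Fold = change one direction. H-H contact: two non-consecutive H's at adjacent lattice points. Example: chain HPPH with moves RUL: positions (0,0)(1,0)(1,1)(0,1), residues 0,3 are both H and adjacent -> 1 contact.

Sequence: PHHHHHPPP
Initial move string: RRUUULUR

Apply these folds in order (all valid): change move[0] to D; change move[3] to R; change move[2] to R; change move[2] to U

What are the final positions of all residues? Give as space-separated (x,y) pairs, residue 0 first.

Answer: (0,0) (0,-1) (1,-1) (1,0) (2,0) (2,1) (1,1) (1,2) (2,2)

Derivation:
Initial moves: RRUUULUR
Fold: move[0]->D => DRUUULUR (positions: [(0, 0), (0, -1), (1, -1), (1, 0), (1, 1), (1, 2), (0, 2), (0, 3), (1, 3)])
Fold: move[3]->R => DRURULUR (positions: [(0, 0), (0, -1), (1, -1), (1, 0), (2, 0), (2, 1), (1, 1), (1, 2), (2, 2)])
Fold: move[2]->R => DRRRULUR (positions: [(0, 0), (0, -1), (1, -1), (2, -1), (3, -1), (3, 0), (2, 0), (2, 1), (3, 1)])
Fold: move[2]->U => DRURULUR (positions: [(0, 0), (0, -1), (1, -1), (1, 0), (2, 0), (2, 1), (1, 1), (1, 2), (2, 2)])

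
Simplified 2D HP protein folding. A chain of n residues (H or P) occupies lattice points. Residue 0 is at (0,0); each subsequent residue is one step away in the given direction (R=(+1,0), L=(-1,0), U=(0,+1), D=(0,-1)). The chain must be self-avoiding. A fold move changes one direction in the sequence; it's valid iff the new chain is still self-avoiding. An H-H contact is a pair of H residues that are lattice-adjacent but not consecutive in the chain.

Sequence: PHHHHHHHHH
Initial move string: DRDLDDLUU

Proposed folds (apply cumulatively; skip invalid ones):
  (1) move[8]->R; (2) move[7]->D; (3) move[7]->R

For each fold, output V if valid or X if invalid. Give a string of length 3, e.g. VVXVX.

Answer: XXX

Derivation:
Initial: DRDLDDLUU -> [(0, 0), (0, -1), (1, -1), (1, -2), (0, -2), (0, -3), (0, -4), (-1, -4), (-1, -3), (-1, -2)]
Fold 1: move[8]->R => DRDLDDLUR INVALID (collision), skipped
Fold 2: move[7]->D => DRDLDDLDU INVALID (collision), skipped
Fold 3: move[7]->R => DRDLDDLRU INVALID (collision), skipped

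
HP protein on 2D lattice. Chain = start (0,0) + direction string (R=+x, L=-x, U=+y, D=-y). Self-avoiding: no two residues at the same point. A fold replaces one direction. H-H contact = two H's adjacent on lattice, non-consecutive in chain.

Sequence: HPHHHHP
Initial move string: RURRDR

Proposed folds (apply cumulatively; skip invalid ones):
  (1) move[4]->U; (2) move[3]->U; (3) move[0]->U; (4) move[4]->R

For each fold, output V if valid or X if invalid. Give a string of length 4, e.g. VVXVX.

Answer: VVVV

Derivation:
Initial: RURRDR -> [(0, 0), (1, 0), (1, 1), (2, 1), (3, 1), (3, 0), (4, 0)]
Fold 1: move[4]->U => RURRUR VALID
Fold 2: move[3]->U => RURUUR VALID
Fold 3: move[0]->U => UURUUR VALID
Fold 4: move[4]->R => UURURR VALID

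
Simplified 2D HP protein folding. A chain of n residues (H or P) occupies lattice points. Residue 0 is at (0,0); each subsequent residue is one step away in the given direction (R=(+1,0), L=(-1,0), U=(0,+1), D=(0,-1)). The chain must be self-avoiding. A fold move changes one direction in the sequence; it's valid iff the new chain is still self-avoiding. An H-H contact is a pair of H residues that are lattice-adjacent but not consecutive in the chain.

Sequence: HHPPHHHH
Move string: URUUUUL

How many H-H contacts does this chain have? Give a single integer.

Positions: [(0, 0), (0, 1), (1, 1), (1, 2), (1, 3), (1, 4), (1, 5), (0, 5)]
No H-H contacts found.

Answer: 0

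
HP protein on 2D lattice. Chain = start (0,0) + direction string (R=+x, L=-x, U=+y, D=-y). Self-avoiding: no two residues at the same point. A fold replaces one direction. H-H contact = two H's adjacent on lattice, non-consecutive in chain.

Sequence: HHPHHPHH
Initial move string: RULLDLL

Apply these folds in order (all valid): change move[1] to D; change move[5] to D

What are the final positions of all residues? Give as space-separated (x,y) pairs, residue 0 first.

Initial moves: RULLDLL
Fold: move[1]->D => RDLLDLL (positions: [(0, 0), (1, 0), (1, -1), (0, -1), (-1, -1), (-1, -2), (-2, -2), (-3, -2)])
Fold: move[5]->D => RDLLDDL (positions: [(0, 0), (1, 0), (1, -1), (0, -1), (-1, -1), (-1, -2), (-1, -3), (-2, -3)])

Answer: (0,0) (1,0) (1,-1) (0,-1) (-1,-1) (-1,-2) (-1,-3) (-2,-3)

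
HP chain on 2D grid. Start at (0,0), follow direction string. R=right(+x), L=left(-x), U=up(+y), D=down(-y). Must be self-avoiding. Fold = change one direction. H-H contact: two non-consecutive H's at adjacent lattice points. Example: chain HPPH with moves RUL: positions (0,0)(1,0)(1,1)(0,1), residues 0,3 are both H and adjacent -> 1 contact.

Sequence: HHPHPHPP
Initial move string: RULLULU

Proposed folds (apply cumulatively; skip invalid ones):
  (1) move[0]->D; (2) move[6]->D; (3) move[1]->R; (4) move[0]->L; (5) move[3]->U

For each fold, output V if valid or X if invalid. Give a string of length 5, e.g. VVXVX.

Answer: XVXVV

Derivation:
Initial: RULLULU -> [(0, 0), (1, 0), (1, 1), (0, 1), (-1, 1), (-1, 2), (-2, 2), (-2, 3)]
Fold 1: move[0]->D => DULLULU INVALID (collision), skipped
Fold 2: move[6]->D => RULLULD VALID
Fold 3: move[1]->R => RRLLULD INVALID (collision), skipped
Fold 4: move[0]->L => LULLULD VALID
Fold 5: move[3]->U => LULUULD VALID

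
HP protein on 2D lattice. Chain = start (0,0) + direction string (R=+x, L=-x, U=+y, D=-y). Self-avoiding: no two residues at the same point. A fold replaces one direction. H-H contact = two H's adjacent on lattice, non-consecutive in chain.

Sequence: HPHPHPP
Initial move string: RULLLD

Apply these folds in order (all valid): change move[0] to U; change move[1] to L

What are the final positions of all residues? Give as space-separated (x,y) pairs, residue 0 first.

Answer: (0,0) (0,1) (-1,1) (-2,1) (-3,1) (-4,1) (-4,0)

Derivation:
Initial moves: RULLLD
Fold: move[0]->U => UULLLD (positions: [(0, 0), (0, 1), (0, 2), (-1, 2), (-2, 2), (-3, 2), (-3, 1)])
Fold: move[1]->L => ULLLLD (positions: [(0, 0), (0, 1), (-1, 1), (-2, 1), (-3, 1), (-4, 1), (-4, 0)])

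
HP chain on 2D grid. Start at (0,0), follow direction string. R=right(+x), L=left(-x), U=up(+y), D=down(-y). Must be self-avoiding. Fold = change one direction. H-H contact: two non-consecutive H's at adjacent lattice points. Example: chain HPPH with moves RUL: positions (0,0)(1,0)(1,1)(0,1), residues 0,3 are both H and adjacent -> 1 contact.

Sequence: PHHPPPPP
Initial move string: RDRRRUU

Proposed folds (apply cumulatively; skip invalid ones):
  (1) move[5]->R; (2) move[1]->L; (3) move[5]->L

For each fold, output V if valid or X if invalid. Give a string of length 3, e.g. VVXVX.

Initial: RDRRRUU -> [(0, 0), (1, 0), (1, -1), (2, -1), (3, -1), (4, -1), (4, 0), (4, 1)]
Fold 1: move[5]->R => RDRRRRU VALID
Fold 2: move[1]->L => RLRRRRU INVALID (collision), skipped
Fold 3: move[5]->L => RDRRRLU INVALID (collision), skipped

Answer: VXX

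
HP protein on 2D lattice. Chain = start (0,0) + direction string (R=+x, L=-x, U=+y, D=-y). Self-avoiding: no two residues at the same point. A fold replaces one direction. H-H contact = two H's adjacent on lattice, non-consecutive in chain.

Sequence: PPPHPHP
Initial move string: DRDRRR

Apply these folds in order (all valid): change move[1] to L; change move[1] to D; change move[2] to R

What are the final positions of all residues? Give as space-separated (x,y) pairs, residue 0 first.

Answer: (0,0) (0,-1) (0,-2) (1,-2) (2,-2) (3,-2) (4,-2)

Derivation:
Initial moves: DRDRRR
Fold: move[1]->L => DLDRRR (positions: [(0, 0), (0, -1), (-1, -1), (-1, -2), (0, -2), (1, -2), (2, -2)])
Fold: move[1]->D => DDDRRR (positions: [(0, 0), (0, -1), (0, -2), (0, -3), (1, -3), (2, -3), (3, -3)])
Fold: move[2]->R => DDRRRR (positions: [(0, 0), (0, -1), (0, -2), (1, -2), (2, -2), (3, -2), (4, -2)])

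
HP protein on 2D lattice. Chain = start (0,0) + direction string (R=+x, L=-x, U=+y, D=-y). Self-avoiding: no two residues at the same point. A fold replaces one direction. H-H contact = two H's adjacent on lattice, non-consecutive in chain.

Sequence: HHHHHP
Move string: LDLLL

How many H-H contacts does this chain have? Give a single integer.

Answer: 0

Derivation:
Positions: [(0, 0), (-1, 0), (-1, -1), (-2, -1), (-3, -1), (-4, -1)]
No H-H contacts found.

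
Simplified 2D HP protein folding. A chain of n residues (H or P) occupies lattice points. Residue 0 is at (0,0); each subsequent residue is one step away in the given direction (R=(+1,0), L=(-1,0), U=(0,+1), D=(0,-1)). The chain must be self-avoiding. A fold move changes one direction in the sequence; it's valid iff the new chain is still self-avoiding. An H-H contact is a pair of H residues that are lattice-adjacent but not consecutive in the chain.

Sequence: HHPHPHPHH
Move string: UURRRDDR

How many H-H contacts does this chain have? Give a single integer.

Answer: 0

Derivation:
Positions: [(0, 0), (0, 1), (0, 2), (1, 2), (2, 2), (3, 2), (3, 1), (3, 0), (4, 0)]
No H-H contacts found.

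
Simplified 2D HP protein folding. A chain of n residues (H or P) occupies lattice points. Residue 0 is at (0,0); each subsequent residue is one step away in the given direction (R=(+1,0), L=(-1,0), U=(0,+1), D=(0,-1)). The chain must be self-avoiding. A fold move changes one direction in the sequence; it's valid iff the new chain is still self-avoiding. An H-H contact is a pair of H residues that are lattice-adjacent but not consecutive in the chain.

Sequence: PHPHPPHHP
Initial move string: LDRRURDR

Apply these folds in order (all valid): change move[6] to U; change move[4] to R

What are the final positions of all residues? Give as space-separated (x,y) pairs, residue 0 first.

Answer: (0,0) (-1,0) (-1,-1) (0,-1) (1,-1) (2,-1) (3,-1) (3,0) (4,0)

Derivation:
Initial moves: LDRRURDR
Fold: move[6]->U => LDRRURUR (positions: [(0, 0), (-1, 0), (-1, -1), (0, -1), (1, -1), (1, 0), (2, 0), (2, 1), (3, 1)])
Fold: move[4]->R => LDRRRRUR (positions: [(0, 0), (-1, 0), (-1, -1), (0, -1), (1, -1), (2, -1), (3, -1), (3, 0), (4, 0)])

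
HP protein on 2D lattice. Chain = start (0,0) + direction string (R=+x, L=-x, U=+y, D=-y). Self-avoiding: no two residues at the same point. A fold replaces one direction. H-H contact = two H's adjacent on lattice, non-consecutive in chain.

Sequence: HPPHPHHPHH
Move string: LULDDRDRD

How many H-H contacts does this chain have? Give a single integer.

Positions: [(0, 0), (-1, 0), (-1, 1), (-2, 1), (-2, 0), (-2, -1), (-1, -1), (-1, -2), (0, -2), (0, -3)]
No H-H contacts found.

Answer: 0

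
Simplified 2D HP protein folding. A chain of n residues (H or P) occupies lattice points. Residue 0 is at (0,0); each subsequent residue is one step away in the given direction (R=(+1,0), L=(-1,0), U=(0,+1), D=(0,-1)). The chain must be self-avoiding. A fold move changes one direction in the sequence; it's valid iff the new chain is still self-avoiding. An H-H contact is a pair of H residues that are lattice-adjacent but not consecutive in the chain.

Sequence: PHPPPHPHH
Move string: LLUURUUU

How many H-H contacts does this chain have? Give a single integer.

Positions: [(0, 0), (-1, 0), (-2, 0), (-2, 1), (-2, 2), (-1, 2), (-1, 3), (-1, 4), (-1, 5)]
No H-H contacts found.

Answer: 0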